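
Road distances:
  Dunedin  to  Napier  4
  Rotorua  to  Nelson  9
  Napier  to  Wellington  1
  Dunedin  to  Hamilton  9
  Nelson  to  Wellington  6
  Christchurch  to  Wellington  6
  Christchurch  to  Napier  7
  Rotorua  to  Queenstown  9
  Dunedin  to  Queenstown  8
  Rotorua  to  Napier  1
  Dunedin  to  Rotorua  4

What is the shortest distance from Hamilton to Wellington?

Checking several routes:
Hamilton→Dunedin→Rotorua→Napier→Wellington: 9 + 4 + 1 + 1 = 15
Hamilton→Dunedin→Rotorua→Napier→Christchurch→Wellington: 9 + 4 + 1 + 7 + 6 = 27
Hamilton→Dunedin→Napier→Christchurch→Wellington: 9 + 4 + 7 + 6 = 26
Hamilton→Dunedin→Napier→Wellington: 9 + 4 + 1 = 14
Best route has total 14.

14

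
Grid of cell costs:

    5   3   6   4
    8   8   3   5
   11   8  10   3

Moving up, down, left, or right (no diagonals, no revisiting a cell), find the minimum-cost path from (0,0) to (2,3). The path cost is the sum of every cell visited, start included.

25

Path (0,0) -> (0,1) -> (0,2) -> (1,2) -> (1,3) -> (2,3): 5 + 3 + 6 + 3 + 5 + 3 = 25.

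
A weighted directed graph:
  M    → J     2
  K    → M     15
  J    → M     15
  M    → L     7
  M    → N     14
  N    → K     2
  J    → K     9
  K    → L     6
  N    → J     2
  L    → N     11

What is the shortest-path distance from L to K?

13

Candidate routes:
L -> N -> K: 11 + 2 = 13
L -> N -> J -> K: 11 + 2 + 9 = 22
Shortest: 13.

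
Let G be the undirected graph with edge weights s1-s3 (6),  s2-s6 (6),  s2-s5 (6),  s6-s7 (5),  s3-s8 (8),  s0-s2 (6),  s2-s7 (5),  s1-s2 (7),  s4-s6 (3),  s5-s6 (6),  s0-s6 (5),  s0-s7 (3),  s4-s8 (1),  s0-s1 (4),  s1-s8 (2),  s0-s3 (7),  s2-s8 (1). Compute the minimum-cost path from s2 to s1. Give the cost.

3

Some routes from s2 to s1:
s2-s1: 7
s2-s6-s4-s8-s1: 6 + 3 + 1 + 2 = 12
s2-s8-s1: 1 + 2 = 3
s2-s0-s1: 6 + 4 = 10
Shortest: 3.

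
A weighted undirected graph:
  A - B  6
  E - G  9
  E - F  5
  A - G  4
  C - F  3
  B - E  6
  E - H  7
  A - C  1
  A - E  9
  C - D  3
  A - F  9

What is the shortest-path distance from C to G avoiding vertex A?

17

Routes from C to G avoiding A:
C - F - E - G: 3 + 5 + 9 = 17
Shortest: 17.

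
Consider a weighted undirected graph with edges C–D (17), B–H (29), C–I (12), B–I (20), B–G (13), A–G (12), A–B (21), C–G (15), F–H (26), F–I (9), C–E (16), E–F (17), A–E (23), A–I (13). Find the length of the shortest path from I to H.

35

Comparing a few candidate routes:
I - A - B - H: 13 + 21 + 29 = 63
I - F - H: 9 + 26 = 35
I - B - H: 20 + 29 = 49
I - A - G - B - H: 13 + 12 + 13 + 29 = 67
Shortest: 35.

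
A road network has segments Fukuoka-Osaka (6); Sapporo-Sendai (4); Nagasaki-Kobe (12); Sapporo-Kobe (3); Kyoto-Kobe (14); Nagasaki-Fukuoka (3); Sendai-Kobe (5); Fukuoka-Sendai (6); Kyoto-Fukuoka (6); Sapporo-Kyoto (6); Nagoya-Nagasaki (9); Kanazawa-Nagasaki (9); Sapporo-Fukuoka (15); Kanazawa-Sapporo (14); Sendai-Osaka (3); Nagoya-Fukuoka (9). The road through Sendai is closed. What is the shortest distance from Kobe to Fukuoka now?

A few of the Kobe→Fukuoka routes:
Kobe→Sapporo→Kyoto→Fukuoka: 3 + 6 + 6 = 15
Kobe→Kyoto→Fukuoka: 14 + 6 = 20
Kobe→Sapporo→Fukuoka: 3 + 15 = 18
Kobe→Nagasaki→Nagoya→Fukuoka: 12 + 9 + 9 = 30
Kobe→Nagasaki→Fukuoka: 12 + 3 = 15
Kobe→Sapporo→Kanazawa→Nagasaki→Fukuoka: 3 + 14 + 9 + 3 = 29
Shortest: 15.

15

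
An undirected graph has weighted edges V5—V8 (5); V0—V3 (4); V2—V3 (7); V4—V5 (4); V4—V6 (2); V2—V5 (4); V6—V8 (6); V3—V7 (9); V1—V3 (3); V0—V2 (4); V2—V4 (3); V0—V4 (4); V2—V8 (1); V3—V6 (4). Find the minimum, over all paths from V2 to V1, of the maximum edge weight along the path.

A few of the V2→V1 routes:
V2→V0→V3→V1: max(4, 4, 3) = 4
V2→V0→V4→V6→V3→V1: max(4, 4, 2, 4, 3) = 4
V2→V4→V0→V3→V1: max(3, 4, 4, 3) = 4
V2→V4→V6→V3→V1: max(3, 2, 4, 3) = 4
Best route has worst link 4.

4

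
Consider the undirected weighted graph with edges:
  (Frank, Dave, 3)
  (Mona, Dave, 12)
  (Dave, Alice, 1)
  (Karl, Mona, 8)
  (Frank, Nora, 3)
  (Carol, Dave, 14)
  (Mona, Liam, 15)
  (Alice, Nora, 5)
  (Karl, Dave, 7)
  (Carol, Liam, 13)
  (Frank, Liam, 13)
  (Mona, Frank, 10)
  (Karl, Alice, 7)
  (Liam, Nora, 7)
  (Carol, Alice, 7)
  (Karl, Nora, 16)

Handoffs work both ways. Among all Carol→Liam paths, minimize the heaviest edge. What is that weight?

Some routes from Carol to Liam:
Carol-Alice-Karl-Dave-Frank-Nora-Liam: max(7, 7, 7, 3, 3, 7) = 7
Carol-Alice-Dave-Frank-Nora-Liam: max(7, 1, 3, 3, 7) = 7
Carol-Alice-Nora-Liam: max(7, 5, 7) = 7
The minimum achievable maximum is 7.

7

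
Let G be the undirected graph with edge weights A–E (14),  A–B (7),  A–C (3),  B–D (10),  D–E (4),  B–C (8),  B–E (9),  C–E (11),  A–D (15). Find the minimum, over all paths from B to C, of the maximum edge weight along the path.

A few of the B→C routes:
B -> E -> C: max(9, 11) = 11
B -> A -> C: max(7, 3) = 7
B -> C: max(8) = 8
Smallest bottleneck: 7.

7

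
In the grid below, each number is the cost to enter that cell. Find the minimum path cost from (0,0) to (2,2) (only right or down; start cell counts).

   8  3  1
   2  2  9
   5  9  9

Take [0,0] [0,1] [0,2] [1,2] [2,2] for a total of 8 + 3 + 1 + 9 + 9 = 30.

30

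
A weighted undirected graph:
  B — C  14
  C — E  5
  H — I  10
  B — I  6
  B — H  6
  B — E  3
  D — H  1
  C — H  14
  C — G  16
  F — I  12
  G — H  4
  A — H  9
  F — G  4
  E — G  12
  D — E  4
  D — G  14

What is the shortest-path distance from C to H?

10

Comparing a few candidate routes:
C→E→G→H: 5 + 12 + 4 = 21
C→B→H: 14 + 6 = 20
C→H: 14
C→E→B→H: 5 + 3 + 6 = 14
C→G→H: 16 + 4 = 20
C→E→D→H: 5 + 4 + 1 = 10
Shortest: 10.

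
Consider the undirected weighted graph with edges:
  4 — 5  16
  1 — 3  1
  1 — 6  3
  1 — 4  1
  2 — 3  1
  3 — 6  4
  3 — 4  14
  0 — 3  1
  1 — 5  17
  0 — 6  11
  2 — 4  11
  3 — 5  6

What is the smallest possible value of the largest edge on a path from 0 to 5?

6

Some routes from 0 to 5:
0 → 6 → 1 → 4 → 2 → 3 → 5: max(11, 3, 1, 11, 1, 6) = 11
0 → 6 → 1 → 4 → 3 → 5: max(11, 3, 1, 14, 6) = 14
0 → 6 → 3 → 1 → 4 → 5: max(11, 4, 1, 1, 16) = 16
0 → 6 → 3 → 5: max(11, 4, 6) = 11
0 → 6 → 1 → 3 → 5: max(11, 3, 1, 6) = 11
0 → 3 → 5: max(1, 6) = 6
The minimum achievable maximum is 6.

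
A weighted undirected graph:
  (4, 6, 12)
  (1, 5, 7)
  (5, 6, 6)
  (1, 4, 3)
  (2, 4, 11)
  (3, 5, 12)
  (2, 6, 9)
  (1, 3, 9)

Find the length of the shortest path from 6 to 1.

Routes from 6 to 1:
6-5-1: 6 + 7 = 13
6-5-3-1: 6 + 12 + 9 = 27
6-4-1: 12 + 3 = 15
6-2-4-1: 9 + 11 + 3 = 23
The minimum is 13.

13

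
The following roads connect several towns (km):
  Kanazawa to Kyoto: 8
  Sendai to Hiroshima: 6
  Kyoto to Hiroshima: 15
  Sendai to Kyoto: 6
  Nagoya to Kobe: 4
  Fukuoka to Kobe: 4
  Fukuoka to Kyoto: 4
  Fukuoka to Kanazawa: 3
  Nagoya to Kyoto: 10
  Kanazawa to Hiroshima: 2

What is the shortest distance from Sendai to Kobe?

Checking several routes:
Sendai -> Kyoto -> Fukuoka -> Kobe: 6 + 4 + 4 = 14
Sendai -> Hiroshima -> Kanazawa -> Fukuoka -> Kobe: 6 + 2 + 3 + 4 = 15
Sendai -> Kyoto -> Kanazawa -> Fukuoka -> Kobe: 6 + 8 + 3 + 4 = 21
Sendai -> Kyoto -> Nagoya -> Kobe: 6 + 10 + 4 = 20
The minimum is 14 km.

14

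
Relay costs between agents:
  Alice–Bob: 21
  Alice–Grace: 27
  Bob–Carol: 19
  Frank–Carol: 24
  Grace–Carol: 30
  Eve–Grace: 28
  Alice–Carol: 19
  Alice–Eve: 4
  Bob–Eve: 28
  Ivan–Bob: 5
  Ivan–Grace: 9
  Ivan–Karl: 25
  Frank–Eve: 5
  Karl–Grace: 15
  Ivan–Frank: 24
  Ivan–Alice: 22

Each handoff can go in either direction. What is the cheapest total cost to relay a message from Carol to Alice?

Comparing a few candidate routes:
Carol -> Bob -> Alice: 19 + 21 = 40
Carol -> Alice: 19
Carol -> Bob -> Ivan -> Alice: 19 + 5 + 22 = 46
Carol -> Bob -> Eve -> Alice: 19 + 28 + 4 = 51
Carol -> Grace -> Alice: 30 + 27 = 57
Carol -> Frank -> Eve -> Alice: 24 + 5 + 4 = 33
Best route has total 19.

19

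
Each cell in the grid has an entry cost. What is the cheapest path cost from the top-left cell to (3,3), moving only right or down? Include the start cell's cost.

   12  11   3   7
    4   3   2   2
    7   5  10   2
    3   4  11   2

Best path: r0c0 r1c0 r1c1 r1c2 r1c3 r2c3 r3c3
Cost: 12 + 4 + 3 + 2 + 2 + 2 + 2 = 27

27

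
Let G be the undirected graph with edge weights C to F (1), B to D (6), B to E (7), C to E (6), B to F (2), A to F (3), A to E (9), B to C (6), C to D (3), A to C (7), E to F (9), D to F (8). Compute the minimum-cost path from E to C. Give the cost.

Some routes from E to C:
E -> B -> F -> C: 7 + 2 + 1 = 10
E -> F -> C: 9 + 1 = 10
E -> B -> C: 7 + 6 = 13
E -> C: 6
Shortest: 6.

6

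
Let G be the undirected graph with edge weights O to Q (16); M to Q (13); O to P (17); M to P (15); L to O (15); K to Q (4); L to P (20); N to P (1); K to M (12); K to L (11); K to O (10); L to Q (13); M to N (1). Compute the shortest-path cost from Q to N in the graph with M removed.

32

Comparing a few candidate routes:
Q -> O -> P -> N: 16 + 17 + 1 = 34
Q -> L -> P -> N: 13 + 20 + 1 = 34
Q -> K -> L -> P -> N: 4 + 11 + 20 + 1 = 36
Q -> L -> O -> P -> N: 13 + 15 + 17 + 1 = 46
Q -> K -> O -> P -> N: 4 + 10 + 17 + 1 = 32
Best route has total 32.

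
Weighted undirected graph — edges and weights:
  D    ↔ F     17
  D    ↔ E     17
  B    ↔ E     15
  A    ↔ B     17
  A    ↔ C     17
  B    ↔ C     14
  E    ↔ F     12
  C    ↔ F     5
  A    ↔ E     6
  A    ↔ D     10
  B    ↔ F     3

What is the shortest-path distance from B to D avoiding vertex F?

Checking several routes:
B - E - A - D: 15 + 6 + 10 = 31
B - C - A - D: 14 + 17 + 10 = 41
B - E - D: 15 + 17 = 32
B - A - E - D: 17 + 6 + 17 = 40
B - A - D: 17 + 10 = 27
Shortest: 27.

27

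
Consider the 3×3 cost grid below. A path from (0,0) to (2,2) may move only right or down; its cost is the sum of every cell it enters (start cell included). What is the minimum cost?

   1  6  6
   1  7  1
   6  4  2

12

Best path: (0,0) → (1,0) → (1,1) → (1,2) → (2,2)
Cost: 1 + 1 + 7 + 1 + 2 = 12
For comparison, the top-then-right route costs 16.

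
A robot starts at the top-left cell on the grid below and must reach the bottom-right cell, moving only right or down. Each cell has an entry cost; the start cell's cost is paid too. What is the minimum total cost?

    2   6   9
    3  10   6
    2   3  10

Cheapest: [0,0]→[1,0]→[2,0]→[2,1]→[2,2]
  2 + 3 + 2 + 3 + 10 = 20
(Top row then right column would cost 33.)

20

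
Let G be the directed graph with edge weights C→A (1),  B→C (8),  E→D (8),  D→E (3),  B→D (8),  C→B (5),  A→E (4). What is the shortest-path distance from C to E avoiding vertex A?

Candidate routes:
C→B→D→E: 5 + 8 + 3 = 16
Best route has total 16.

16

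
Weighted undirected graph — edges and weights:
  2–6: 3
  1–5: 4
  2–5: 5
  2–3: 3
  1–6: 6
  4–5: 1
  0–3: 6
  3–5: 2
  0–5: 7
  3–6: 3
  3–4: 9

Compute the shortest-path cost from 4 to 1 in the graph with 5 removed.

18

Paths from 4 to 1 avoiding 5:
4 → 3 → 2 → 6 → 1: 9 + 3 + 3 + 6 = 21
4 → 3 → 6 → 1: 9 + 3 + 6 = 18
The minimum is 18.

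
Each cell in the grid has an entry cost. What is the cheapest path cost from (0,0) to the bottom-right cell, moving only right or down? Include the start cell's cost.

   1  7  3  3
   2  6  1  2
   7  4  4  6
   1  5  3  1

Take r0c0 -> r1c0 -> r1c1 -> r1c2 -> r2c2 -> r3c2 -> r3c3 for a total of 1 + 2 + 6 + 1 + 4 + 3 + 1 = 18.
For comparison, the top-then-right route costs 23.

18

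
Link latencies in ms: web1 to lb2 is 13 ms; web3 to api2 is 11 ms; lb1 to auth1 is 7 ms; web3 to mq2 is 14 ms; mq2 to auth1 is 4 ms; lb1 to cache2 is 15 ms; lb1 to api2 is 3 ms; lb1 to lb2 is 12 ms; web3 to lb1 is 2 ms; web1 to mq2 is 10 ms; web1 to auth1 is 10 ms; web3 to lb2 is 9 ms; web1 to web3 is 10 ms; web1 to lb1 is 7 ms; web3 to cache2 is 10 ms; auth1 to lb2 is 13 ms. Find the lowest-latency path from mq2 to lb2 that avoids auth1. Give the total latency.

Checking several routes:
mq2 → web3 → lb1 → lb2: 14 + 2 + 12 = 28
mq2 → web1 → web3 → lb2: 10 + 10 + 9 = 29
mq2 → web1 → lb1 → web3 → lb2: 10 + 7 + 2 + 9 = 28
mq2 → web1 → lb2: 10 + 13 = 23
mq2 → web3 → lb2: 14 + 9 = 23
The minimum is 23 ms.

23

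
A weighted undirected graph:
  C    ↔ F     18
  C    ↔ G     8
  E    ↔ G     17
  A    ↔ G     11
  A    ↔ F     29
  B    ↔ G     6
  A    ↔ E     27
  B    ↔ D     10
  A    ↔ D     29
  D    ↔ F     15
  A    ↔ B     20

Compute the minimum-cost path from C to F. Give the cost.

Checking several routes:
C-G-B-A-F: 8 + 6 + 20 + 29 = 63
C-F: 18
C-G-A-D-F: 8 + 11 + 29 + 15 = 63
C-G-B-D-F: 8 + 6 + 10 + 15 = 39
C-G-A-F: 8 + 11 + 29 = 48
Shortest: 18.

18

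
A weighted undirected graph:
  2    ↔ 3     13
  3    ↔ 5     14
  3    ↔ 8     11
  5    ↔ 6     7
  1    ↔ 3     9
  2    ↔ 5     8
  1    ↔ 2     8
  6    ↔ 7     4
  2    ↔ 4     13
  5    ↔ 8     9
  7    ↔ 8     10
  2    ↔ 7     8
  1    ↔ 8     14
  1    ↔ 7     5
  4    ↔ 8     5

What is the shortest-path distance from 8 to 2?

Comparing a few candidate routes:
8 - 7 - 1 - 2: 10 + 5 + 8 = 23
8 - 4 - 2: 5 + 13 = 18
8 - 5 - 2: 9 + 8 = 17
8 - 1 - 2: 14 + 8 = 22
8 - 7 - 2: 10 + 8 = 18
The minimum is 17.

17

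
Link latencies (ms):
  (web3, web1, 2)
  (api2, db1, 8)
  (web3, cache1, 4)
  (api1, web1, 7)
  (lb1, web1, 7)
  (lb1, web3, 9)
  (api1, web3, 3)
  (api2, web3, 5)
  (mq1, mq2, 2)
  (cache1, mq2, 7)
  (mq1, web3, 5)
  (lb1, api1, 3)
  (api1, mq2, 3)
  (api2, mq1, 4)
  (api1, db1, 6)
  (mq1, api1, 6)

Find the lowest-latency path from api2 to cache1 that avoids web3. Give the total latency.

Candidate routes:
api2-db1-api1-mq2-cache1: 8 + 6 + 3 + 7 = 24
api2-db1-api1-mq1-mq2-cache1: 8 + 6 + 6 + 2 + 7 = 29
api2-mq1-api1-mq2-cache1: 4 + 6 + 3 + 7 = 20
api2-mq1-mq2-cache1: 4 + 2 + 7 = 13
Best route has total 13 ms.

13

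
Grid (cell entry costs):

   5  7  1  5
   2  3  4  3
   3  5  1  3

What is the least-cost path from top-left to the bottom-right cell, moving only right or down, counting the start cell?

18

Best path: (0,0)→(1,0)→(1,1)→(1,2)→(2,2)→(2,3)
Cost: 5 + 2 + 3 + 4 + 1 + 3 = 18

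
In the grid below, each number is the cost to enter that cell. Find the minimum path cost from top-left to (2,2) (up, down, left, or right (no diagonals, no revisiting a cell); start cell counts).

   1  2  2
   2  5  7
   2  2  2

Cheapest: (0,0)→(1,0)→(2,0)→(2,1)→(2,2)
  1 + 2 + 2 + 2 + 2 = 9

9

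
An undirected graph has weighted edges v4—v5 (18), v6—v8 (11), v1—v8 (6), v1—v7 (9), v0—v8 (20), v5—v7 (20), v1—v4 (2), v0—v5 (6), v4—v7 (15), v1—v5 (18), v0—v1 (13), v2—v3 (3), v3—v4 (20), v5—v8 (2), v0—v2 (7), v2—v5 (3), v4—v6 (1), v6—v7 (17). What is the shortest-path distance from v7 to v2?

Some routes from v7 to v2:
v7→v1→v8→v5→v2: 9 + 6 + 2 + 3 = 20
v7→v4→v1→v8→v5→v2: 15 + 2 + 6 + 2 + 3 = 28
v7→v5→v2: 20 + 3 = 23
Shortest: 20.

20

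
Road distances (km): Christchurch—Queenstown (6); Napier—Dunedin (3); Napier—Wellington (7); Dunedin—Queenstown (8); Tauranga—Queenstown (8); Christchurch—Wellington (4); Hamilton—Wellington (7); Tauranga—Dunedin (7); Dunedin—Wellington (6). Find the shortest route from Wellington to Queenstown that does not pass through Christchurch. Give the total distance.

14

Checking several routes:
Wellington - Dunedin - Queenstown: 6 + 8 = 14
Wellington - Dunedin - Tauranga - Queenstown: 6 + 7 + 8 = 21
Wellington - Napier - Dunedin - Queenstown: 7 + 3 + 8 = 18
Shortest: 14 km.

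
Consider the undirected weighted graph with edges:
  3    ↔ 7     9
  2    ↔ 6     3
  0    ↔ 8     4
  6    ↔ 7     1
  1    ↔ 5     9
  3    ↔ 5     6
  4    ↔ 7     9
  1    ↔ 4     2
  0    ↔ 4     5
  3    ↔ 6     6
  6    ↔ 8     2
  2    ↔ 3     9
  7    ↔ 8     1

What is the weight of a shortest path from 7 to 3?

Checking several routes:
7-8-6-3: 1 + 2 + 6 = 9
7-3: 9
7-6-3: 1 + 6 = 7
Shortest: 7.

7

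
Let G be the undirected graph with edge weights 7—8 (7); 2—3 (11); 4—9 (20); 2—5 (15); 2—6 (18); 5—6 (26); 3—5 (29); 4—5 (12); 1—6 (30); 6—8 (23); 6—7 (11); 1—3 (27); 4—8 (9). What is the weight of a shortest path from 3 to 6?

A few of the 3→6 routes:
3-2-6: 11 + 18 = 29
3-5-2-6: 29 + 15 + 18 = 62
3-5-6: 29 + 26 = 55
3-2-5-6: 11 + 15 + 26 = 52
3-1-6: 27 + 30 = 57
The minimum is 29.

29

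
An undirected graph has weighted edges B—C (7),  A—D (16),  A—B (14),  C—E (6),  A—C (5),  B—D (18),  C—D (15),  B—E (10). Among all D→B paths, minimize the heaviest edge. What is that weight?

Checking several routes:
D-C-A-B: max(15, 5, 14) = 15
D-C-B: max(15, 7) = 15
D-C-E-B: max(15, 6, 10) = 15
Smallest bottleneck: 15.

15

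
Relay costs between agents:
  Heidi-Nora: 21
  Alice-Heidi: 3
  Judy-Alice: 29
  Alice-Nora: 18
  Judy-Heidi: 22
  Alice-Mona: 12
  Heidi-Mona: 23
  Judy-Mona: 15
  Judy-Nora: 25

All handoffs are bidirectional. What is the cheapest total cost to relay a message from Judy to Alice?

25

Comparing a few candidate routes:
Judy - Alice: 29
Judy - Mona - Heidi - Alice: 15 + 23 + 3 = 41
Judy - Heidi - Alice: 22 + 3 = 25
Judy - Nora - Alice: 25 + 18 = 43
Judy - Mona - Alice: 15 + 12 = 27
The minimum is 25.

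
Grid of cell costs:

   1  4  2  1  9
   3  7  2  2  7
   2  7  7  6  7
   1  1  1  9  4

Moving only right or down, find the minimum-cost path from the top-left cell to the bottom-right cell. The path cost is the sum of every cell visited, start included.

Best path: [0,0] → [1,0] → [2,0] → [3,0] → [3,1] → [3,2] → [3,3] → [3,4]
Cost: 1 + 3 + 2 + 1 + 1 + 1 + 9 + 4 = 22

22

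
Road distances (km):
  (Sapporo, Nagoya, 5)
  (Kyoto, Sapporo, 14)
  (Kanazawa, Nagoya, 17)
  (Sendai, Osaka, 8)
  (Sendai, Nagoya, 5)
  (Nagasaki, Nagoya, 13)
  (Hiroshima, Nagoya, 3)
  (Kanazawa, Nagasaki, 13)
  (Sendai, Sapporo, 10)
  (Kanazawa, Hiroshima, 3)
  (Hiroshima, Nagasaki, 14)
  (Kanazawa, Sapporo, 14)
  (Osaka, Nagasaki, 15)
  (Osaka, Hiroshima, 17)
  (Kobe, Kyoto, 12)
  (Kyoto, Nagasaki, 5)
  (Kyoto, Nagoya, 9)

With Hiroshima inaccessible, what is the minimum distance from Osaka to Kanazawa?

Checking several routes:
Osaka-Nagasaki-Kanazawa: 15 + 13 = 28
Osaka-Sendai-Nagoya-Kanazawa: 8 + 5 + 17 = 30
Osaka-Sendai-Sapporo-Kanazawa: 8 + 10 + 14 = 32
Osaka-Sendai-Nagoya-Sapporo-Kanazawa: 8 + 5 + 5 + 14 = 32
Osaka-Sendai-Nagoya-Nagasaki-Kanazawa: 8 + 5 + 13 + 13 = 39
The minimum is 28 km.

28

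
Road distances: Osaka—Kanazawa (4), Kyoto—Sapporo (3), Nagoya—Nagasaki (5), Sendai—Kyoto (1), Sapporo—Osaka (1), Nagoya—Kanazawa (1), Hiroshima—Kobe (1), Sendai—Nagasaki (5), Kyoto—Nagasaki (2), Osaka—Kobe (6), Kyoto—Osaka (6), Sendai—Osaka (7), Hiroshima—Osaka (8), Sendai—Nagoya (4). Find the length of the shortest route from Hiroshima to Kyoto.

11

Comparing a few candidate routes:
Hiroshima - Kobe - Osaka - Sapporo - Kyoto: 1 + 6 + 1 + 3 = 11
Hiroshima - Osaka - Sapporo - Kyoto: 8 + 1 + 3 = 12
Hiroshima - Kobe - Osaka - Kyoto: 1 + 6 + 6 = 13
Shortest: 11.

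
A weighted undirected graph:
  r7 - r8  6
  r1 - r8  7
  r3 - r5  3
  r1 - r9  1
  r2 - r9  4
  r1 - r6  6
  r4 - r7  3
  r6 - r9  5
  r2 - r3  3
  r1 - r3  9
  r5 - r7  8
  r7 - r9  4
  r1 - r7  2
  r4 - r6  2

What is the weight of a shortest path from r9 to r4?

6

Some routes from r9 to r4:
r9 → r7 → r4: 4 + 3 = 7
r9 → r6 → r4: 5 + 2 = 7
r9 → r1 → r7 → r4: 1 + 2 + 3 = 6
r9 → r1 → r6 → r4: 1 + 6 + 2 = 9
r9 → r7 → r1 → r6 → r4: 4 + 2 + 6 + 2 = 14
Best route has total 6.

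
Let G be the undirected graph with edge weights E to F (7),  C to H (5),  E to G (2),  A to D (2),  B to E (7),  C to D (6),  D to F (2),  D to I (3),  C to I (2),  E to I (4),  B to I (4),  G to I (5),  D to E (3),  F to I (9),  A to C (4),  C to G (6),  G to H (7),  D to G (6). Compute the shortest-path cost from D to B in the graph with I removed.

A few of the D→B routes:
D → F → E → B: 2 + 7 + 7 = 16
D → A → C → G → E → B: 2 + 4 + 6 + 2 + 7 = 21
D → E → B: 3 + 7 = 10
D → G → E → B: 6 + 2 + 7 = 15
Shortest: 10.

10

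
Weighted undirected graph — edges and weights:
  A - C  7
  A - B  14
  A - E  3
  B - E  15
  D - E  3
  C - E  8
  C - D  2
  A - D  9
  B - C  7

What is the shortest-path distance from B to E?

12

Comparing a few candidate routes:
B -> C -> E: 7 + 8 = 15
B -> E: 15
B -> C -> D -> E: 7 + 2 + 3 = 12
B -> A -> E: 14 + 3 = 17
Best route has total 12.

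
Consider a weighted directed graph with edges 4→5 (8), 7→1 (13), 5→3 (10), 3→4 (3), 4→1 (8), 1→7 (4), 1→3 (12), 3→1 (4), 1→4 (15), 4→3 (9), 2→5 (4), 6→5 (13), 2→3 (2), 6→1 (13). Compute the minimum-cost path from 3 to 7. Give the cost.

Paths from 3 to 7:
3 → 1 → 7: 4 + 4 = 8
3 → 4 → 1 → 7: 3 + 8 + 4 = 15
Best route has total 8.

8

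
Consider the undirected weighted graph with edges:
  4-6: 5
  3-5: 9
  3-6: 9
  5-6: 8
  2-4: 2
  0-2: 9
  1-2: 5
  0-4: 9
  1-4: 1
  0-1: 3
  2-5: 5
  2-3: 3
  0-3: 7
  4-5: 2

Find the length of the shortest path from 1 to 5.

A few of the 1→5 routes:
1→2→4→5: 5 + 2 + 2 = 9
1→2→5: 5 + 5 = 10
1→4→5: 1 + 2 = 3
1→4→2→5: 1 + 2 + 5 = 8
The minimum is 3.

3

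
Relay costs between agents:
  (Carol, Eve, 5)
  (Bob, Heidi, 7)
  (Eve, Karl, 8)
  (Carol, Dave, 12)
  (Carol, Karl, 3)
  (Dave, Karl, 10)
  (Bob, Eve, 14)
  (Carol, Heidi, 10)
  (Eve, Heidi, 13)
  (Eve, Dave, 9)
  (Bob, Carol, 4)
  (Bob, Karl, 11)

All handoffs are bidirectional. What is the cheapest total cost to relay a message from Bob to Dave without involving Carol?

21

Candidate routes:
Bob → Karl → Dave: 11 + 10 = 21
Bob → Eve → Dave: 14 + 9 = 23
Bob → Heidi → Eve → Karl → Dave: 7 + 13 + 8 + 10 = 38
Bob → Heidi → Eve → Dave: 7 + 13 + 9 = 29
Bob → Eve → Karl → Dave: 14 + 8 + 10 = 32
Bob → Karl → Eve → Dave: 11 + 8 + 9 = 28
Best route has total 21.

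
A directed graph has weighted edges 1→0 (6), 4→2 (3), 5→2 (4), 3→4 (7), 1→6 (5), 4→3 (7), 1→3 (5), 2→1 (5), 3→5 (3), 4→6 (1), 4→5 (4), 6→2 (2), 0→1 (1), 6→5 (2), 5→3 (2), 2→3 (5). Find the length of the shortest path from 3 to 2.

7

Checking several routes:
3 → 5 → 2: 3 + 4 = 7
3 → 4 → 6 → 5 → 2: 7 + 1 + 2 + 4 = 14
3 → 4 → 6 → 2: 7 + 1 + 2 = 10
3 → 4 → 2: 7 + 3 = 10
The minimum is 7.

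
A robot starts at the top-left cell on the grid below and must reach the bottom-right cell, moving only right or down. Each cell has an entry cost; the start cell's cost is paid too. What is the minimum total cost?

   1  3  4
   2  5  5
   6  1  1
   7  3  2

Path r0c0→r1c0→r1c1→r2c1→r2c2→r3c2: 1 + 2 + 5 + 1 + 1 + 2 = 12.

12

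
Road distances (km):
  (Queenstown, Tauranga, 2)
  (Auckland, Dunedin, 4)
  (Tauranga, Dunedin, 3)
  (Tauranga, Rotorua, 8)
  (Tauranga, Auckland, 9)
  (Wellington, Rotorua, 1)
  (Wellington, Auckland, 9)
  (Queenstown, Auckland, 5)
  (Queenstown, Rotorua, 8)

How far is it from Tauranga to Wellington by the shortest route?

Checking several routes:
Tauranga→Queenstown→Rotorua→Wellington: 2 + 8 + 1 = 11
Tauranga→Rotorua→Wellington: 8 + 1 = 9
Tauranga→Queenstown→Auckland→Wellington: 2 + 5 + 9 = 16
Tauranga→Auckland→Wellington: 9 + 9 = 18
Tauranga→Dunedin→Auckland→Wellington: 3 + 4 + 9 = 16
Shortest: 9 km.

9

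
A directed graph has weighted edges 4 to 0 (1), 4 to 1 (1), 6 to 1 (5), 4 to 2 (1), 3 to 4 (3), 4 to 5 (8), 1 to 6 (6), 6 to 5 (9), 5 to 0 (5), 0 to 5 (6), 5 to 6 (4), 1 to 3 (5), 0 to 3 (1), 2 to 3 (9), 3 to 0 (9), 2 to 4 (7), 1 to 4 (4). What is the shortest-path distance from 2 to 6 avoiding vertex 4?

Candidate routes:
2 -> 3 -> 0 -> 5 -> 6: 9 + 9 + 6 + 4 = 28
Best route has total 28.

28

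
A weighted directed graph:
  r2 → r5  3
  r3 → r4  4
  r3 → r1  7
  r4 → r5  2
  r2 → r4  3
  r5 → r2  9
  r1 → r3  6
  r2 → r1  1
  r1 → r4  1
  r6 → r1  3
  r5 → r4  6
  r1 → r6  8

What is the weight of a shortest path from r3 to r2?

Routes from r3 to r2:
r3 -> r1 -> r4 -> r5 -> r2: 7 + 1 + 2 + 9 = 19
r3 -> r4 -> r5 -> r2: 4 + 2 + 9 = 15
Shortest: 15.

15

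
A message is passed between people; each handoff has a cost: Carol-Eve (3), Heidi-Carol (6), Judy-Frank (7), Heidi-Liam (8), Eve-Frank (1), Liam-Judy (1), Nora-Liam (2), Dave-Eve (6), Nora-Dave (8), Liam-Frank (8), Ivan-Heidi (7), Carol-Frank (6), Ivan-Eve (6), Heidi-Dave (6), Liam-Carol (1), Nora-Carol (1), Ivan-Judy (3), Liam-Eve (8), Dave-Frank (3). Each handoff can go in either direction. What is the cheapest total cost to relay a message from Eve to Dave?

4

Some routes from Eve to Dave:
Eve -> Carol -> Frank -> Dave: 3 + 6 + 3 = 12
Eve -> Carol -> Liam -> Nora -> Dave: 3 + 1 + 2 + 8 = 14
Eve -> Carol -> Nora -> Dave: 3 + 1 + 8 = 12
Eve -> Frank -> Dave: 1 + 3 = 4
Eve -> Dave: 6
Shortest: 4.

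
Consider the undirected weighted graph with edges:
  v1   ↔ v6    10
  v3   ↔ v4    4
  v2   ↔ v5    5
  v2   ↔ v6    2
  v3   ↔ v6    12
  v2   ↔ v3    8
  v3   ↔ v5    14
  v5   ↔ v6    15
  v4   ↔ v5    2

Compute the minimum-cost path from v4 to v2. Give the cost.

7

Some routes from v4 to v2:
v4 - v5 - v6 - v2: 2 + 15 + 2 = 19
v4 - v5 - v2: 2 + 5 = 7
v4 - v3 - v5 - v2: 4 + 14 + 5 = 23
v4 - v3 - v6 - v2: 4 + 12 + 2 = 18
v4 - v3 - v2: 4 + 8 = 12
Best route has total 7.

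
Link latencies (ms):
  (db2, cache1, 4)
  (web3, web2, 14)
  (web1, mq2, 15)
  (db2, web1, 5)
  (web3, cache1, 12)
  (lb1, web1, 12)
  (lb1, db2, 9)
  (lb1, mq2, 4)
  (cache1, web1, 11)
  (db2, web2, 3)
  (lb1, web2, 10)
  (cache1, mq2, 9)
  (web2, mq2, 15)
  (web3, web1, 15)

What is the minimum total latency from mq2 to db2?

Comparing a few candidate routes:
mq2 -> lb1 -> web2 -> db2: 4 + 10 + 3 = 17
mq2 -> web2 -> db2: 15 + 3 = 18
mq2 -> lb1 -> db2: 4 + 9 = 13
mq2 -> cache1 -> db2: 9 + 4 = 13
mq2 -> web1 -> db2: 15 + 5 = 20
Best route has total 13 ms.

13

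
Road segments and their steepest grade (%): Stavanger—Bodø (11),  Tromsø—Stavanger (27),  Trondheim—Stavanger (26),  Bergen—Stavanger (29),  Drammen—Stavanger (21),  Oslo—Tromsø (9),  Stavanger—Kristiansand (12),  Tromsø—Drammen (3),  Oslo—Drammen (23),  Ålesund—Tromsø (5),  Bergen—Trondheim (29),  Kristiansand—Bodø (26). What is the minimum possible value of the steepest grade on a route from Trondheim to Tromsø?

26

Some routes from Trondheim to Tromsø:
Trondheim -> Stavanger -> Tromsø: max(26, 27) = 27
Trondheim -> Bergen -> Stavanger -> Tromsø: max(29, 29, 27) = 29
Trondheim -> Stavanger -> Drammen -> Tromsø: max(26, 21, 3) = 26
Trondheim -> Bergen -> Stavanger -> Drammen -> Oslo -> Tromsø: max(29, 29, 21, 23, 9) = 29
Trondheim -> Stavanger -> Drammen -> Oslo -> Tromsø: max(26, 21, 23, 9) = 26
Best route has worst link 26%.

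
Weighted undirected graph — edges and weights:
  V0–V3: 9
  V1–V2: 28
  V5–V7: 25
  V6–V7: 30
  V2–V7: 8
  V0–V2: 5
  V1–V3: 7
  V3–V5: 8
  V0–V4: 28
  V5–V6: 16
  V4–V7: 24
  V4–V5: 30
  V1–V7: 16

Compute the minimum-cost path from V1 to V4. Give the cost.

40

Some routes from V1 to V4:
V1 → V3 → V0 → V4: 7 + 9 + 28 = 44
V1 → V3 → V5 → V4: 7 + 8 + 30 = 45
V1 → V7 → V4: 16 + 24 = 40
Shortest: 40.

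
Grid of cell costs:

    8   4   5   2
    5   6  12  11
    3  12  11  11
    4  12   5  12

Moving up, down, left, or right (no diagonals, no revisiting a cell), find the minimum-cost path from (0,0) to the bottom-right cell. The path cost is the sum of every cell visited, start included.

Path r0c0 → r1c0 → r2c0 → r3c0 → r3c1 → r3c2 → r3c3: 8 + 5 + 3 + 4 + 12 + 5 + 12 = 49.

49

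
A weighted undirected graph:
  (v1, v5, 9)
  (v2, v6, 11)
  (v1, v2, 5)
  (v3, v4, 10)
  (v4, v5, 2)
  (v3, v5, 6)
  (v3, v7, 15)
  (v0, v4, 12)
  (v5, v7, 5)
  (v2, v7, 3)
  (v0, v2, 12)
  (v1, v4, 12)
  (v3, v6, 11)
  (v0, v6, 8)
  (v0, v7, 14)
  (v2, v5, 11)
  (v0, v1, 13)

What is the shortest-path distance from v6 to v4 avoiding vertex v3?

Checking several routes:
v6 -> v0 -> v4: 8 + 12 = 20
v6 -> v2 -> v7 -> v5 -> v4: 11 + 3 + 5 + 2 = 21
v6 -> v2 -> v1 -> v4: 11 + 5 + 12 = 28
v6 -> v2 -> v1 -> v5 -> v4: 11 + 5 + 9 + 2 = 27
v6 -> v0 -> v7 -> v5 -> v4: 8 + 14 + 5 + 2 = 29
v6 -> v2 -> v5 -> v4: 11 + 11 + 2 = 24
Best route has total 20.

20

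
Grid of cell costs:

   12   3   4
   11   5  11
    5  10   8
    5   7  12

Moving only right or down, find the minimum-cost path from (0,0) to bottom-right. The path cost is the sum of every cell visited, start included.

Take (0,0) → (0,1) → (1,1) → (2,1) → (3,1) → (3,2) for a total of 12 + 3 + 5 + 10 + 7 + 12 = 49.
(Top row then right column would cost 50.)

49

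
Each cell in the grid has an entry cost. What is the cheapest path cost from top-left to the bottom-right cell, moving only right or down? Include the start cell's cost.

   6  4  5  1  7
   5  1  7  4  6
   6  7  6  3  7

30

Take [0,0] → [0,1] → [0,2] → [0,3] → [1,3] → [2,3] → [2,4] for a total of 6 + 4 + 5 + 1 + 4 + 3 + 7 = 30.
(Top row then right column would cost 36.)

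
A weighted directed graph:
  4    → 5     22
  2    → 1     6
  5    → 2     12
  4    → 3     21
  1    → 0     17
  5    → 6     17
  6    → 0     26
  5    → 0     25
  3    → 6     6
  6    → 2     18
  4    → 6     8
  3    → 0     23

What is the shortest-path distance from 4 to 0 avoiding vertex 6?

Routes from 4 to 0 avoiding 6:
4-5-2-1-0: 22 + 12 + 6 + 17 = 57
4-5-0: 22 + 25 = 47
4-3-0: 21 + 23 = 44
Shortest: 44.

44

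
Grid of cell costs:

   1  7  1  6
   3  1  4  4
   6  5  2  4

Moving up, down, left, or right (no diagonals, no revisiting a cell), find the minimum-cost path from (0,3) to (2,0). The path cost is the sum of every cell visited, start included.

Cheapest: r0c3 r0c2 r1c2 r1c1 r1c0 r2c0
  6 + 1 + 4 + 1 + 3 + 6 = 21

21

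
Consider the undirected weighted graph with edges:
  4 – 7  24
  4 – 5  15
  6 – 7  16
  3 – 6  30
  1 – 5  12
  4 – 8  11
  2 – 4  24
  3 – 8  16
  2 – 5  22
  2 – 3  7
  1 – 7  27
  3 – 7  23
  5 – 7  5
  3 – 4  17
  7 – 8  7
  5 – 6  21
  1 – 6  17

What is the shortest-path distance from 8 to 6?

Checking several routes:
8 - 4 - 5 - 6: 11 + 15 + 21 = 47
8 - 4 - 5 - 7 - 6: 11 + 15 + 5 + 16 = 47
8 - 7 - 5 - 6: 7 + 5 + 21 = 33
8 - 3 - 6: 16 + 30 = 46
8 - 7 - 6: 7 + 16 = 23
8 - 7 - 5 - 1 - 6: 7 + 5 + 12 + 17 = 41
The minimum is 23.

23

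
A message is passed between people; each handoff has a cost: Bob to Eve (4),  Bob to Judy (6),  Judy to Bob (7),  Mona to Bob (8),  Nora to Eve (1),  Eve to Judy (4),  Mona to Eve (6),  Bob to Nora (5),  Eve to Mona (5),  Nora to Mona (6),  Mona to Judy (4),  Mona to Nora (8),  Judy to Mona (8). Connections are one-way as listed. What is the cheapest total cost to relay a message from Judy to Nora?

Paths from Judy to Nora:
Judy -> Bob -> Nora: 7 + 5 = 12
Judy -> Mona -> Nora: 8 + 8 = 16
Judy -> Mona -> Bob -> Nora: 8 + 8 + 5 = 21
Judy -> Bob -> Eve -> Mona -> Nora: 7 + 4 + 5 + 8 = 24
The minimum is 12.

12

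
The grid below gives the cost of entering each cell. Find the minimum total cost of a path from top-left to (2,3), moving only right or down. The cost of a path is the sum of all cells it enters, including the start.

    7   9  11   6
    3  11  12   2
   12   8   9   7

Take [0,0] → [0,1] → [0,2] → [0,3] → [1,3] → [2,3] for a total of 7 + 9 + 11 + 6 + 2 + 7 = 42.

42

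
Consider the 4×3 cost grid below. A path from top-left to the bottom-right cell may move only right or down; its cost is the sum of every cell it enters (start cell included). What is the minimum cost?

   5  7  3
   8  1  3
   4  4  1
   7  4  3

Path r0c0 → r0c1 → r1c1 → r1c2 → r2c2 → r3c2: 5 + 7 + 1 + 3 + 1 + 3 = 20.

20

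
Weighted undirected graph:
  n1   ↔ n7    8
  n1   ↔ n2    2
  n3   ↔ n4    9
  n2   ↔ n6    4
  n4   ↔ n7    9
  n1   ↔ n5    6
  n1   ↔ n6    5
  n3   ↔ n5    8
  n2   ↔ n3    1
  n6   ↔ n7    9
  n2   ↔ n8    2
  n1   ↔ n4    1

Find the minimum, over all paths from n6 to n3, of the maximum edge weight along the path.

4

A few of the n6→n3 routes:
n6 -> n2 -> n3: max(4, 1) = 4
n6 -> n1 -> n2 -> n3: max(5, 2, 1) = 5
n6 -> n2 -> n1 -> n5 -> n3: max(4, 2, 6, 8) = 8
n6 -> n1 -> n5 -> n3: max(5, 6, 8) = 8
The minimum achievable maximum is 4.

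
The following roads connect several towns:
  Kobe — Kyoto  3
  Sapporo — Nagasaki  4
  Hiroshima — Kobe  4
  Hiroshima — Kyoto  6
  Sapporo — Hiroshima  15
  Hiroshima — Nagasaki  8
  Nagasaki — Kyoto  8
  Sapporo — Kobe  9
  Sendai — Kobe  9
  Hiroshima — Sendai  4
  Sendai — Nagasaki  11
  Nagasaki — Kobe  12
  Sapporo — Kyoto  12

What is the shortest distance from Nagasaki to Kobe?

A few of the Nagasaki→Kobe routes:
Nagasaki→Kyoto→Kobe: 8 + 3 = 11
Nagasaki→Hiroshima→Kobe: 8 + 4 = 12
Nagasaki→Sapporo→Kobe: 4 + 9 = 13
Nagasaki→Kobe: 12
Shortest: 11.

11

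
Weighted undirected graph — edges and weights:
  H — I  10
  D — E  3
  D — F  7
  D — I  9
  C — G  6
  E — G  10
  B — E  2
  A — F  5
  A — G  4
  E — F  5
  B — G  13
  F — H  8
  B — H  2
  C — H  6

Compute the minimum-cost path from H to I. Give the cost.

10

Some routes from H to I:
H→F→E→D→I: 8 + 5 + 3 + 9 = 25
H→B→E→F→D→I: 2 + 2 + 5 + 7 + 9 = 25
H→F→D→I: 8 + 7 + 9 = 24
H→I: 10
H→B→E→D→I: 2 + 2 + 3 + 9 = 16
Best route has total 10.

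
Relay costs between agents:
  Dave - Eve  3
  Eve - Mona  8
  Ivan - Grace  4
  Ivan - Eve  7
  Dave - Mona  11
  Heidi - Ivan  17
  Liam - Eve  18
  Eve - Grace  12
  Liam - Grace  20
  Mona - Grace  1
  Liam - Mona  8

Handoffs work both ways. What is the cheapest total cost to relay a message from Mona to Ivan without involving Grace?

15

Paths from Mona to Ivan avoiding Grace:
Mona→Liam→Eve→Ivan: 8 + 18 + 7 = 33
Mona→Dave→Eve→Ivan: 11 + 3 + 7 = 21
Mona→Eve→Ivan: 8 + 7 = 15
Best route has total 15.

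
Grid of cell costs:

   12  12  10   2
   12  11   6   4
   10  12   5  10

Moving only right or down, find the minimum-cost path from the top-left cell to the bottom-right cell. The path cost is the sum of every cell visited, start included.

50

Path [0,0] [0,1] [0,2] [0,3] [1,3] [2,3]: 12 + 12 + 10 + 2 + 4 + 10 = 50.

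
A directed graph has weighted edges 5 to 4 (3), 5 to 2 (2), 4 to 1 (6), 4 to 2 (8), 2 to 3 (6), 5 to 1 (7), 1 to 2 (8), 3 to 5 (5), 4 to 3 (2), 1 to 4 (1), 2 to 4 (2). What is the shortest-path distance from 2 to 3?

Routes from 2 to 3:
2 → 4 → 3: 2 + 2 = 4
2 → 3: 6
Best route has total 4.

4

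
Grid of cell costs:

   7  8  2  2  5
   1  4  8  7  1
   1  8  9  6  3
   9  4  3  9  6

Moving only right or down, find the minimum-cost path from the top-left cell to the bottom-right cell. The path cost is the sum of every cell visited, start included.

One optimal route is r0c0 -> r0c1 -> r0c2 -> r0c3 -> r0c4 -> r1c4 -> r2c4 -> r3c4.
Its cost is 7 + 8 + 2 + 2 + 5 + 1 + 3 + 6 = 34.

34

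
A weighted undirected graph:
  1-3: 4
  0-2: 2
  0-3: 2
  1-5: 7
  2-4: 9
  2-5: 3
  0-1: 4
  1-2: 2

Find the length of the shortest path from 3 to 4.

Routes from 3 to 4:
3 - 0 - 1 - 2 - 4: 2 + 4 + 2 + 9 = 17
3 - 0 - 2 - 4: 2 + 2 + 9 = 13
3 - 1 - 2 - 4: 4 + 2 + 9 = 15
3 - 1 - 0 - 2 - 4: 4 + 4 + 2 + 9 = 19
3 - 0 - 1 - 5 - 2 - 4: 2 + 4 + 7 + 3 + 9 = 25
3 - 1 - 5 - 2 - 4: 4 + 7 + 3 + 9 = 23
The minimum is 13.

13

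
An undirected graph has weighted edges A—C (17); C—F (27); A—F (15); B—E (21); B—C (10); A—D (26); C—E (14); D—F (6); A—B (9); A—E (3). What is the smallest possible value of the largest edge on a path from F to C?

Some routes from F to C:
F - A - C: max(15, 17) = 17
F - A - E - B - C: max(15, 3, 21, 10) = 21
F - A - B - C: max(15, 9, 10) = 15
F - A - E - C: max(15, 3, 14) = 15
Smallest bottleneck: 15.

15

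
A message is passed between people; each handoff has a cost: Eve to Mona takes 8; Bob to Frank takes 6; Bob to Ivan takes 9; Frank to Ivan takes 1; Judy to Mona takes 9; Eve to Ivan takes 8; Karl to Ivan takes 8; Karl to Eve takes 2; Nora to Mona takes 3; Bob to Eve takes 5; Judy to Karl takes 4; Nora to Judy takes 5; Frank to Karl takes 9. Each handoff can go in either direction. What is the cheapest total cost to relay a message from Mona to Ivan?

A few of the Mona→Ivan routes:
Mona → Nora → Judy → Karl → Ivan: 3 + 5 + 4 + 8 = 20
Mona → Eve → Bob → Frank → Ivan: 8 + 5 + 6 + 1 = 20
Mona → Eve → Ivan: 8 + 8 = 16
Mona → Eve → Karl → Ivan: 8 + 2 + 8 = 18
Mona → Eve → Karl → Frank → Ivan: 8 + 2 + 9 + 1 = 20
Best route has total 16.

16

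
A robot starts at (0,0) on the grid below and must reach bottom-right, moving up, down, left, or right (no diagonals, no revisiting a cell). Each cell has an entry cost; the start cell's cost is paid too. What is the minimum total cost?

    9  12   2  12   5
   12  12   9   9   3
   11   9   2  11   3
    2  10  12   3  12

58

Take r0c0 → r0c1 → r0c2 → r0c3 → r0c4 → r1c4 → r2c4 → r3c4 for a total of 9 + 12 + 2 + 12 + 5 + 3 + 3 + 12 = 58.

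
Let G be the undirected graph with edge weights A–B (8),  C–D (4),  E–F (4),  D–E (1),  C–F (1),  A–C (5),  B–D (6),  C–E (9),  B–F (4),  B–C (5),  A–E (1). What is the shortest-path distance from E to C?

Some routes from E to C:
E→C: 9
E→F→C: 4 + 1 = 5
E→A→C: 1 + 5 = 6
E→D→C: 1 + 4 = 5
E→D→B→C: 1 + 6 + 5 = 12
The minimum is 5.

5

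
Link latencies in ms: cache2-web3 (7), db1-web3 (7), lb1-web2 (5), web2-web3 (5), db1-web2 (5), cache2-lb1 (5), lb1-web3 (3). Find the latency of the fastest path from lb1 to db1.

Checking several routes:
lb1 - web3 - web2 - db1: 3 + 5 + 5 = 13
lb1 - web2 - web3 - db1: 5 + 5 + 7 = 17
lb1 - web2 - db1: 5 + 5 = 10
lb1 - web3 - db1: 3 + 7 = 10
The minimum is 10 ms.

10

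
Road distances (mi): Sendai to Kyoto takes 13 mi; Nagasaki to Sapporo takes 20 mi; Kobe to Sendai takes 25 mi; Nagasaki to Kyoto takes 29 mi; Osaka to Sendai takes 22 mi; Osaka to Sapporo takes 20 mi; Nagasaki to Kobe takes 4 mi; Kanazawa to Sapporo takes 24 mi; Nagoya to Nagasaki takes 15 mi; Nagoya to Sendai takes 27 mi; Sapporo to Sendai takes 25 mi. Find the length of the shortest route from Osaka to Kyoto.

Comparing a few candidate routes:
Osaka→Sapporo→Nagasaki→Kyoto: 20 + 20 + 29 = 69
Osaka→Sendai→Kobe→Nagasaki→Kyoto: 22 + 25 + 4 + 29 = 80
Osaka→Sapporo→Sendai→Kyoto: 20 + 25 + 13 = 58
Osaka→Sapporo→Nagasaki→Kobe→Sendai→Kyoto: 20 + 20 + 4 + 25 + 13 = 82
Osaka→Sendai→Kyoto: 22 + 13 = 35
The minimum is 35 mi.

35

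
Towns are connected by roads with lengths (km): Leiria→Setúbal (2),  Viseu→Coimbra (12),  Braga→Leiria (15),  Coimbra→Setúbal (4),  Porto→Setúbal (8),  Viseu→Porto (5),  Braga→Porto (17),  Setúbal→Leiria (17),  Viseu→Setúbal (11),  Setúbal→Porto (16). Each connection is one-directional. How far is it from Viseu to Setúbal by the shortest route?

11

Candidate routes:
Viseu - Coimbra - Setúbal: 12 + 4 = 16
Viseu - Setúbal: 11
Viseu - Porto - Setúbal: 5 + 8 = 13
The minimum is 11 km.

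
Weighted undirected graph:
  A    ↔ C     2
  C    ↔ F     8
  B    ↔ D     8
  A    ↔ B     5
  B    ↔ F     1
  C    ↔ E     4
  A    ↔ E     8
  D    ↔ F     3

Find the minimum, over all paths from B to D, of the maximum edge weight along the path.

3

Candidate routes:
B-D: max(8) = 8
B-A-E-C-F-D: max(5, 8, 4, 8, 3) = 8
B-F-D: max(1, 3) = 3
B-A-C-F-D: max(5, 2, 8, 3) = 8
Best route has worst link 3.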